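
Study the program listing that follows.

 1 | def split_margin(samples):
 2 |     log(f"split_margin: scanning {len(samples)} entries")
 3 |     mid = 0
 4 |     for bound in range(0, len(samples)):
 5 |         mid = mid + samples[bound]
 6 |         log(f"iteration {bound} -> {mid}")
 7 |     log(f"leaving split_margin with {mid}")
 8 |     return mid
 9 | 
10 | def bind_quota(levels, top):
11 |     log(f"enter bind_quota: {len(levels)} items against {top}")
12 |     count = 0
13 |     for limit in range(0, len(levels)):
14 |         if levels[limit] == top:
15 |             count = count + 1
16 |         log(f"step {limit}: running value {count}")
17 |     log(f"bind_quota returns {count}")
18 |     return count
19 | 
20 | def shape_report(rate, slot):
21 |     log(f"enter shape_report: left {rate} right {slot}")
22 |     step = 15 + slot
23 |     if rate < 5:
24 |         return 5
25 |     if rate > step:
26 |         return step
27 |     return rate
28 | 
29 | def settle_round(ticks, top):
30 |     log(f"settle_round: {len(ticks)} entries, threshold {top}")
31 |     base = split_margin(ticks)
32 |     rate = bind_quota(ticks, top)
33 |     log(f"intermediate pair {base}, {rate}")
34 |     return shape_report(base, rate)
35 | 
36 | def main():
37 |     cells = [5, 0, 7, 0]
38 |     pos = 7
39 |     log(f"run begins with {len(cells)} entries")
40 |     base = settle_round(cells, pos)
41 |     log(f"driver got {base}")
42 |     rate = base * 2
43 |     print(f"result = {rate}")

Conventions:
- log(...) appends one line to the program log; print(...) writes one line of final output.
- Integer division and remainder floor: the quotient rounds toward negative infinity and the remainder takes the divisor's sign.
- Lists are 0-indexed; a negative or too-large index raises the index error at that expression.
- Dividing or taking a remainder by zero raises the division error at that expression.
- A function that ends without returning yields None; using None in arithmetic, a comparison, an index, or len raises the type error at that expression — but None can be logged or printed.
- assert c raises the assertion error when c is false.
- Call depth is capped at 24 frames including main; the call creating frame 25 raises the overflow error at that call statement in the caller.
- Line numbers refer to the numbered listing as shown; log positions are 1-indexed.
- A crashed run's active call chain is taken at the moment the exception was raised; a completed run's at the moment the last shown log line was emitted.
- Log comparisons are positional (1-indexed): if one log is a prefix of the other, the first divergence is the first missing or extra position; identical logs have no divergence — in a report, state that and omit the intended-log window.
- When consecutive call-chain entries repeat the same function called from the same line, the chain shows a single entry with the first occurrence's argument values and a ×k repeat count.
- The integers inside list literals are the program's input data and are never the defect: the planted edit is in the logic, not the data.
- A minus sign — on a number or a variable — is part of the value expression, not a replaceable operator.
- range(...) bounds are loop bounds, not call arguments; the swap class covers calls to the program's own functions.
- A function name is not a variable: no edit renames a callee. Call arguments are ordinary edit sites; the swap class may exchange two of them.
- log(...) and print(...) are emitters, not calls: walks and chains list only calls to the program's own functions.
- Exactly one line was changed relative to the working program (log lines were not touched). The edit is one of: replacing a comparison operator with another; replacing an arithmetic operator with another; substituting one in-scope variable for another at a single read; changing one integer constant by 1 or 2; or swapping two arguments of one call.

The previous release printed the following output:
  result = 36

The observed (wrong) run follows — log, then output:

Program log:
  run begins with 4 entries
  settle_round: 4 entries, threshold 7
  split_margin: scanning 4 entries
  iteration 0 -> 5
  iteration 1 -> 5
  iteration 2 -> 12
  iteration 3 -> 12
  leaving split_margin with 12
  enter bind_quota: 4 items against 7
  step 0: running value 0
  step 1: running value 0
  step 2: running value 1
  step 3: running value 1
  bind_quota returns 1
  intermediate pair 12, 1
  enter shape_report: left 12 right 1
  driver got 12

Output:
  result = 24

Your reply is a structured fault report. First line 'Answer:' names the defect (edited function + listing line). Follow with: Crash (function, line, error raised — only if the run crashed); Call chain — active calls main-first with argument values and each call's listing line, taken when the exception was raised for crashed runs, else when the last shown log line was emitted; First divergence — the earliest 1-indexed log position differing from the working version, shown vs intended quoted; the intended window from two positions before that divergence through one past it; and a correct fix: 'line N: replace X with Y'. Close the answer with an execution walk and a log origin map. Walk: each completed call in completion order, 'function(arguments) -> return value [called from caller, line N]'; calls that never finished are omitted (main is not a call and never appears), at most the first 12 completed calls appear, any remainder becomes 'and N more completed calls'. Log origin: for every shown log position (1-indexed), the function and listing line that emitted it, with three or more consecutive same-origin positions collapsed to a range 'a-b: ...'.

Answer: the defect is in main at line 42.
Key fact: Log streams are identical — the defect surfaces only in the printed output.
Call chain: main.
First divergence: there is none — every log position agrees.
Execution walk:
  split_margin([5, 0, 7, 0]) -> 12  [called from settle_round, line 31]
  bind_quota([5, 0, 7, 0], 7) -> 1  [called from settle_round, line 32]
  shape_report(12, 1) -> 12  [called from settle_round, line 34]
  settle_round([5, 0, 7, 0], 7) -> 12  [called from main, line 40]
Origin of each log line:
  1: logged in main at line 39
  2: logged in settle_round at line 30
  3: logged in split_margin at line 2
  4-7: logged in split_margin at line 6
  8: logged in split_margin at line 7
  9: logged in bind_quota at line 11
  10-13: logged in bind_quota at line 16
  14: logged in bind_quota at line 17
  15: logged in settle_round at line 33
  16: logged in shape_report at line 21
  17: logged in main at line 41
A correct fix: line 42: replace `2` with `3`.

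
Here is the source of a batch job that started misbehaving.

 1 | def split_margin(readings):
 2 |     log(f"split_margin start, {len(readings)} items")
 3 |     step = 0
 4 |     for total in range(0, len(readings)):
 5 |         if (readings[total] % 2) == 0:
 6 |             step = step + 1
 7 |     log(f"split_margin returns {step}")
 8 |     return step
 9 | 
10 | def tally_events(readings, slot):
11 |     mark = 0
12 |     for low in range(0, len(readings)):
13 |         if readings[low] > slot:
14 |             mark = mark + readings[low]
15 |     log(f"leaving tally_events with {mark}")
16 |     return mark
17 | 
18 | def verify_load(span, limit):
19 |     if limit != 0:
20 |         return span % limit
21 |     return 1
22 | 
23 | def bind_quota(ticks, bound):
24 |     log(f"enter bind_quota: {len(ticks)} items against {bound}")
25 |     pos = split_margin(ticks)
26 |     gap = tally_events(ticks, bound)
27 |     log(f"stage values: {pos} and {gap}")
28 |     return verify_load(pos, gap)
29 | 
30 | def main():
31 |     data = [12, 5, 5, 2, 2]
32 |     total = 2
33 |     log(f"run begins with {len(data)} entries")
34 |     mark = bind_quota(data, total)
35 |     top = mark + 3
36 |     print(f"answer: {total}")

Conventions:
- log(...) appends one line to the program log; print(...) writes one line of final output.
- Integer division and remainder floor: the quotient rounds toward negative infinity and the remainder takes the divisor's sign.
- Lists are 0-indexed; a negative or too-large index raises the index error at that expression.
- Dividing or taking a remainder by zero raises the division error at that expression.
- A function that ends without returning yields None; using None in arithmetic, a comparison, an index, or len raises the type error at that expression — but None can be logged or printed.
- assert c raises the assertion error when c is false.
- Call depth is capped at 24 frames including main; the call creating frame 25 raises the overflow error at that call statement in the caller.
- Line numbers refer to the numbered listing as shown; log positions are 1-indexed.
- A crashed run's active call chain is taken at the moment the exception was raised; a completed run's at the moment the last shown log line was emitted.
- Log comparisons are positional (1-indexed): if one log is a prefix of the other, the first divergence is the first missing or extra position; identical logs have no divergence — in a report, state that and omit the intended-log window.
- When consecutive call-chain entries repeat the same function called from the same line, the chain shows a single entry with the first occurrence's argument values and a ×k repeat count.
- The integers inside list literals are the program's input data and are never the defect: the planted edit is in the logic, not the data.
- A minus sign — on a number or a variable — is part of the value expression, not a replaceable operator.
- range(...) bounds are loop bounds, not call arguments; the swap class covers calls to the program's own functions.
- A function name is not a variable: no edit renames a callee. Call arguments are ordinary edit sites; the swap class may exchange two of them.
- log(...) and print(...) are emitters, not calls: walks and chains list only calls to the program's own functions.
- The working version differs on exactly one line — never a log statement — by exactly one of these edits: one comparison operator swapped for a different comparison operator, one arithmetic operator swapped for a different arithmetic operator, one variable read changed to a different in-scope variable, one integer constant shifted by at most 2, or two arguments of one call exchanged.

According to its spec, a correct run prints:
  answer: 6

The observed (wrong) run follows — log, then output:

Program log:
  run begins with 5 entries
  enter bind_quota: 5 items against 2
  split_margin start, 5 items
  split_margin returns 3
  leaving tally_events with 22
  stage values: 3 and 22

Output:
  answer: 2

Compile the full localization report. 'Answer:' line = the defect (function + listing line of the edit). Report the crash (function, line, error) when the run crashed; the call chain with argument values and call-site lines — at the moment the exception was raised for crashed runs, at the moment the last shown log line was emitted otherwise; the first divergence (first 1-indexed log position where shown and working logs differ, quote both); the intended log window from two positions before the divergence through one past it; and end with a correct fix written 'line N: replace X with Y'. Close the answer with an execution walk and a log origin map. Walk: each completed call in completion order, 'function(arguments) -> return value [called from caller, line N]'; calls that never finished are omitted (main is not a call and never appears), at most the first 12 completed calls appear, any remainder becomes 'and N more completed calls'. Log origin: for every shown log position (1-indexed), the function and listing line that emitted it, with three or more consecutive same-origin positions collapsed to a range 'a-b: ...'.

Answer: the defect is in main at line 36.
The tell: Every logged value matches the working version; the printed result is what differs.
Call chain: main -> bind_quota([12, 5, 5, 2, 2], 2) (called at line 34).
First divergence: none; the two logs match at every position.
Execution walk:
  split_margin([12, 5, 5, 2, 2]) -> 3  [called from bind_quota, line 25]
  tally_events([12, 5, 5, 2, 2], 2) -> 22  [called from bind_quota, line 26]
  verify_load(3, 22) -> 3  [called from bind_quota, line 28]
  bind_quota([12, 5, 5, 2, 2], 2) -> 3  [called from main, line 34]
Log line origins:
  1 — main, line 33
  2 — bind_quota, line 24
  3 — split_margin, line 2
  4 — split_margin, line 7
  5 — tally_events, line 15
  6 — bind_quota, line 27
A correct fix: line 36: replace `total` with `top`.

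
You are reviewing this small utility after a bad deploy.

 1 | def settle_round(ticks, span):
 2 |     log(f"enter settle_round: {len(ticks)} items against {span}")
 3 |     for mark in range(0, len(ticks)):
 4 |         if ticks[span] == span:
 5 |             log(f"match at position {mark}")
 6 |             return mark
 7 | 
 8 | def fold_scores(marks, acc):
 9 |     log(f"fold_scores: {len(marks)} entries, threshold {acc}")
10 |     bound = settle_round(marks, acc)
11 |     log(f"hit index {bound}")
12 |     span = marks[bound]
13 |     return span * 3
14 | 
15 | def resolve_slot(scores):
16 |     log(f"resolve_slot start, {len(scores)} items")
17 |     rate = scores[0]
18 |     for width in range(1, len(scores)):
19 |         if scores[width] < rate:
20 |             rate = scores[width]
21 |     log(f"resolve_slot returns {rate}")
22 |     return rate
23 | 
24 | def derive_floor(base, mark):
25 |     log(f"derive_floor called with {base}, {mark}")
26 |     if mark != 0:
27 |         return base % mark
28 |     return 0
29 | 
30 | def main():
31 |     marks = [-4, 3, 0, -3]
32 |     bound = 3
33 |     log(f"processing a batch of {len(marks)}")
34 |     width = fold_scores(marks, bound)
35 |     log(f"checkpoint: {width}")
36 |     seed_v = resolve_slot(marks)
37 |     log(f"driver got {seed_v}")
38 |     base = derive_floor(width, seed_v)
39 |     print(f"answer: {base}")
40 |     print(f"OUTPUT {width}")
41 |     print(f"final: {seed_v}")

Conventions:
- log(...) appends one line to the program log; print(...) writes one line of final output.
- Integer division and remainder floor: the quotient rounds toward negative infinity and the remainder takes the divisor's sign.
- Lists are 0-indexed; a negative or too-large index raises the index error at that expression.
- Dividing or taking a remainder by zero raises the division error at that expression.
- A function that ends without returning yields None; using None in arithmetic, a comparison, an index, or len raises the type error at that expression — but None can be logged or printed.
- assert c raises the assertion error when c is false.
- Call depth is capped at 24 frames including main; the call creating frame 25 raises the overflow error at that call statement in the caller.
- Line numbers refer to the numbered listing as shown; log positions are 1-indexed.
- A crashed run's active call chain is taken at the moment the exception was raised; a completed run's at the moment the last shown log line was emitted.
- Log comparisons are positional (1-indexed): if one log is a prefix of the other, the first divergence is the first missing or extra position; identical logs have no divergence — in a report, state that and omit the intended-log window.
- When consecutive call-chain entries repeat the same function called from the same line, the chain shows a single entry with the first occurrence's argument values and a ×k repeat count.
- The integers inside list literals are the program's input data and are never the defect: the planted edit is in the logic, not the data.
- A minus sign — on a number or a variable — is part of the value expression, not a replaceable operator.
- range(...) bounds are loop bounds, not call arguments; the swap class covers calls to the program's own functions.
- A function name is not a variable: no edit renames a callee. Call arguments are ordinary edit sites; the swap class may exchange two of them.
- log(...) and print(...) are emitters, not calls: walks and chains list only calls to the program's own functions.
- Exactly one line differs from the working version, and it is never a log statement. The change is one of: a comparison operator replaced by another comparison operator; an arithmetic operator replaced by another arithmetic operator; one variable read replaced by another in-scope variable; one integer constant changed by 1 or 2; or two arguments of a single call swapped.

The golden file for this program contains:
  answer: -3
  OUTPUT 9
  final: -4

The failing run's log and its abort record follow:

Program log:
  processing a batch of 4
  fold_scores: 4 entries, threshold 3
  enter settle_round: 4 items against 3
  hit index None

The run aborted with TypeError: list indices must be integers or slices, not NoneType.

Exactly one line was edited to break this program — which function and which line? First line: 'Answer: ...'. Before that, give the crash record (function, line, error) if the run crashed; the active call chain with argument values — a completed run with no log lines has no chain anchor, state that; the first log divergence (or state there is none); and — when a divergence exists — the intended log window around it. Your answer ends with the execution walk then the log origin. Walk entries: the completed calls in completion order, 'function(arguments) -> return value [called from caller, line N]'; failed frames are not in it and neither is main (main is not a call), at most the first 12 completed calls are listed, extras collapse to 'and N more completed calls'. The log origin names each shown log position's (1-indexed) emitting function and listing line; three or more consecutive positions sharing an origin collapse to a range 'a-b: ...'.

Answer: the defect is in settle_round at line 4.
Key observation: The earliest visible damage is log position 4 — 'hit index None' rather than the intended 'match at position 1'.
Crash: fold_scores, line 12, TypeError.
Call chain: main -> fold_scores([-4, 3, 0, -3], 3) (called at line 34).
First divergence: position 4 — shown 'hit index None', intended 'match at position 1'.
Intended log window:
  2: fold_scores: 4 entries, threshold 3
  3: enter settle_round: 4 items against 3
  4: match at position 1
  5: hit index 1
Execution walk:
  settle_round([-4, 3, 0, -3], 3) -> None  [called from fold_scores, line 10]
Origin of each log line:
  1: emitted by main (line 33)
  2: emitted by fold_scores (line 9)
  3: emitted by settle_round (line 2)
  4: emitted by fold_scores (line 11)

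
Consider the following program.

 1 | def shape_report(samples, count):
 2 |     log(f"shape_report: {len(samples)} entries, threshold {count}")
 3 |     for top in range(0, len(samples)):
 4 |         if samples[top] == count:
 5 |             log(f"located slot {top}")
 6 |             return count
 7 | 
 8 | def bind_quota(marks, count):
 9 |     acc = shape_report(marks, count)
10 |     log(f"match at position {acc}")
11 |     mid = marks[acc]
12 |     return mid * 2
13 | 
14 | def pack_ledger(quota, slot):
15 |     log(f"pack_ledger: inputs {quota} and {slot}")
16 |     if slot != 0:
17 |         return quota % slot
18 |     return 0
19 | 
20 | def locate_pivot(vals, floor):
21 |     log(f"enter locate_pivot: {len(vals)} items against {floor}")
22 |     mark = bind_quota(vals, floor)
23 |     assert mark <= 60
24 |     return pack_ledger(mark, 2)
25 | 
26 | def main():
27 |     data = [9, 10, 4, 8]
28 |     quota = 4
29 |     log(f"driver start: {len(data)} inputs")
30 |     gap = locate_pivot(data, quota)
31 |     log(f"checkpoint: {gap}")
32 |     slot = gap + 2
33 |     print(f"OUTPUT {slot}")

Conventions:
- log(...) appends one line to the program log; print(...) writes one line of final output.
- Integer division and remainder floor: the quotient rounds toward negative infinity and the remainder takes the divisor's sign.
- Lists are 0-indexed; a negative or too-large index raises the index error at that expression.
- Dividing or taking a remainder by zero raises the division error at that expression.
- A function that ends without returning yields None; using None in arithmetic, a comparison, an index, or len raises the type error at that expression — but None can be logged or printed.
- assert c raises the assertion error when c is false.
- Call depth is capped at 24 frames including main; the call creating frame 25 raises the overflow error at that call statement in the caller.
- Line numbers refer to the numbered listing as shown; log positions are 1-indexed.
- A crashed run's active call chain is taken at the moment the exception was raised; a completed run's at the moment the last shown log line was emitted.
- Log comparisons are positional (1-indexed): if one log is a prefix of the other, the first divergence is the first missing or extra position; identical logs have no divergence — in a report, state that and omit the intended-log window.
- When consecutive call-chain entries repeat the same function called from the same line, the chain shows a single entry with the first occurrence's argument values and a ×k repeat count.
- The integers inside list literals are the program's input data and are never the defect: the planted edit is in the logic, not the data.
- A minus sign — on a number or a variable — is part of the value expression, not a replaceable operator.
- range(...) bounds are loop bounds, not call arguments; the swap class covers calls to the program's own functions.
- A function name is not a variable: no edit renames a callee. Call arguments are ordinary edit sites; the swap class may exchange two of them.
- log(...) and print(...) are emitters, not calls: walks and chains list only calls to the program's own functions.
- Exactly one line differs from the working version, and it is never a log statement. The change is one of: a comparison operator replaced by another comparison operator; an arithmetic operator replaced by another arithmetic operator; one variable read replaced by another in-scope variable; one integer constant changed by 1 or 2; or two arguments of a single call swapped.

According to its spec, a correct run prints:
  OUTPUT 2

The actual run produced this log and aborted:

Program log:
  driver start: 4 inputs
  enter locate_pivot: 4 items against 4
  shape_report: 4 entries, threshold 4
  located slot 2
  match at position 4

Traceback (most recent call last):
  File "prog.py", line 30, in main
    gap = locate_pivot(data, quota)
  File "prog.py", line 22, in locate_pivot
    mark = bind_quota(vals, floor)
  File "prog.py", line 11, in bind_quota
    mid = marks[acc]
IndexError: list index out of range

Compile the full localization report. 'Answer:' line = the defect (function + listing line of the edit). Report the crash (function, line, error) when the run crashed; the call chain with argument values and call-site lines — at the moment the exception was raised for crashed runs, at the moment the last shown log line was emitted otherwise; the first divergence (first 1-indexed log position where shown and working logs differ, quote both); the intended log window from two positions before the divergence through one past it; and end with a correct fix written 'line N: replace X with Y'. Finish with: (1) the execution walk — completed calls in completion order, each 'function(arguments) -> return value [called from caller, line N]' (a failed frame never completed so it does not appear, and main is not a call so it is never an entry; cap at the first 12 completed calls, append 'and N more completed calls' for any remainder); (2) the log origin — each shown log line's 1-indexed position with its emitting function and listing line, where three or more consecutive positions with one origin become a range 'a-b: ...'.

Answer: the defect is in shape_report at line 6.
Core observation: Position 5 is the first bad log line: 'match at position 4' should read 'match at position 2'.
Crash: bind_quota, line 11, IndexError.
Call chain: main -> locate_pivot([9, 10, 4, 8], 4) (called at line 30) -> bind_quota([9, 10, 4, 8], 4) (called at line 22).
First divergence: position 5 — shown 'match at position 4', intended 'match at position 2'.
Intended log window:
  3: shape_report: 4 entries, threshold 4
  4: located slot 2
  5: match at position 2
  6: pack_ledger: inputs 8 and 2
Execution walk:
  shape_report([9, 10, 4, 8], 4) -> 4  [called from bind_quota, line 9]
Log origins:
  1: from main, line 29
  2: from locate_pivot, line 21
  3: from shape_report, line 2
  4: from shape_report, line 5
  5: from bind_quota, line 10
A correct fix: line 6: replace `count` with `top`.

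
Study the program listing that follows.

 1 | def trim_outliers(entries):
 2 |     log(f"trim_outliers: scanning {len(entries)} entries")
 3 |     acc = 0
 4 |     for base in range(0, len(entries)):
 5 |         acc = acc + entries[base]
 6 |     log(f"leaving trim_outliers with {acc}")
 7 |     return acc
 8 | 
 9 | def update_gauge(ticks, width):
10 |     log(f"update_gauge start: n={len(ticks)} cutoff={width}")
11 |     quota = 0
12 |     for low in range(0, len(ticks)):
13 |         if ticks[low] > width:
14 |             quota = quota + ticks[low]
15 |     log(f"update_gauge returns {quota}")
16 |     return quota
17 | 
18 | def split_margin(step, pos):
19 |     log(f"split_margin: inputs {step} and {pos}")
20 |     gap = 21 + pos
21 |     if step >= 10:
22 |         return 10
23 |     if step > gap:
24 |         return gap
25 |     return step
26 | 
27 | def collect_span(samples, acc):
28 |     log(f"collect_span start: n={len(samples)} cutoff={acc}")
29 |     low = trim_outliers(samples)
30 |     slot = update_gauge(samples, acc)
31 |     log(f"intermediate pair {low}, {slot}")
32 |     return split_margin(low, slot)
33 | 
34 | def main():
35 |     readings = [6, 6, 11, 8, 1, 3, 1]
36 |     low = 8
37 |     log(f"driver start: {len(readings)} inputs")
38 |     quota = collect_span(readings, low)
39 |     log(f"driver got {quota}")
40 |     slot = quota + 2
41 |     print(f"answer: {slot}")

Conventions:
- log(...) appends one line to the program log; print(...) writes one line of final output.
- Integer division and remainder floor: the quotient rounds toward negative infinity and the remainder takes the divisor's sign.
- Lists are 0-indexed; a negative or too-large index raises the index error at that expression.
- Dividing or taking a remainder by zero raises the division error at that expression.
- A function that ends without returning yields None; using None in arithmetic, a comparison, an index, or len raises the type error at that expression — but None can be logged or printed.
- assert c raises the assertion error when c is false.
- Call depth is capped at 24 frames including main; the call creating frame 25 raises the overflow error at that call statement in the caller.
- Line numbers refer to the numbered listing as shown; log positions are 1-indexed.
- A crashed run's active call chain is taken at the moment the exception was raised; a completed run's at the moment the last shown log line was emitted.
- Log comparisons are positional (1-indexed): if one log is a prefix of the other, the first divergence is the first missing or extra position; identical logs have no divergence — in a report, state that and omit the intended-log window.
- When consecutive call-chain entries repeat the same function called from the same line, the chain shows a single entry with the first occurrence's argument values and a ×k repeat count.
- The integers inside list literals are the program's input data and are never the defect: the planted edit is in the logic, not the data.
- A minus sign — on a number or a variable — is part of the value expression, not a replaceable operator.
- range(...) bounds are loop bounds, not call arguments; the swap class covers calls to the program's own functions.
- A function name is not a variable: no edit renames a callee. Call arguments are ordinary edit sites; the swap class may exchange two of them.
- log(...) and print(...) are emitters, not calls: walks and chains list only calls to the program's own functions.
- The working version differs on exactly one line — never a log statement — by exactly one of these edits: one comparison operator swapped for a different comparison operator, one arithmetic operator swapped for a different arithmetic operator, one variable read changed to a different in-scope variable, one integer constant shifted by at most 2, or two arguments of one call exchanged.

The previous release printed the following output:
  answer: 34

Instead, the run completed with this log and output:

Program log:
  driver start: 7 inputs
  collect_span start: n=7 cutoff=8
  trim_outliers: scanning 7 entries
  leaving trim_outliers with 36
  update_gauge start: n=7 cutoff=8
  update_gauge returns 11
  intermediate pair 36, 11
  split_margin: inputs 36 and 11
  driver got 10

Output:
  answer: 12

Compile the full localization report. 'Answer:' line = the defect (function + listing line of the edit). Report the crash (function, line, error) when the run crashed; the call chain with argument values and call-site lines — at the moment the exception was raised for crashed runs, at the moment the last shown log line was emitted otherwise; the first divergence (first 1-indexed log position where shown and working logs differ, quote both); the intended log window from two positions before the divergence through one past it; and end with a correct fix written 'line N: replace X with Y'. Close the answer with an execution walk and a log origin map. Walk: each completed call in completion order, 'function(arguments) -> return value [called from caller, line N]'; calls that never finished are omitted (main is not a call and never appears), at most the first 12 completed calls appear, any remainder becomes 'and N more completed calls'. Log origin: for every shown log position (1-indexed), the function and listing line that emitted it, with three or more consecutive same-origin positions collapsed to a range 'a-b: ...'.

Answer: the defect is in split_margin at line 21.
Key observation: The earliest visible damage is log position 9 — 'driver got 10' rather than the intended 'driver got 32'.
Call chain: main.
First divergence: at position 9 the run shows 'driver got 10' where the working version logs 'driver got 32'.
Intended log window:
  7: intermediate pair 36, 11
  8: split_margin: inputs 36 and 11
  9: driver got 32
Execution walk:
  trim_outliers([6, 6, 11, 8, 1, 3, 1]) -> 36  [called from collect_span, line 29]
  update_gauge([6, 6, 11, 8, 1, 3, 1], 8) -> 11  [called from collect_span, line 30]
  split_margin(36, 11) -> 10  [called from collect_span, line 32]
  collect_span([6, 6, 11, 8, 1, 3, 1], 8) -> 10  [called from main, line 38]
Log line origins:
  1: emitted by main (line 37)
  2: emitted by collect_span (line 28)
  3: emitted by trim_outliers (line 2)
  4: emitted by trim_outliers (line 6)
  5: emitted by update_gauge (line 10)
  6: emitted by update_gauge (line 15)
  7: emitted by collect_span (line 31)
  8: emitted by split_margin (line 19)
  9: emitted by main (line 39)
A correct fix: line 21: replace `>=` with `<`.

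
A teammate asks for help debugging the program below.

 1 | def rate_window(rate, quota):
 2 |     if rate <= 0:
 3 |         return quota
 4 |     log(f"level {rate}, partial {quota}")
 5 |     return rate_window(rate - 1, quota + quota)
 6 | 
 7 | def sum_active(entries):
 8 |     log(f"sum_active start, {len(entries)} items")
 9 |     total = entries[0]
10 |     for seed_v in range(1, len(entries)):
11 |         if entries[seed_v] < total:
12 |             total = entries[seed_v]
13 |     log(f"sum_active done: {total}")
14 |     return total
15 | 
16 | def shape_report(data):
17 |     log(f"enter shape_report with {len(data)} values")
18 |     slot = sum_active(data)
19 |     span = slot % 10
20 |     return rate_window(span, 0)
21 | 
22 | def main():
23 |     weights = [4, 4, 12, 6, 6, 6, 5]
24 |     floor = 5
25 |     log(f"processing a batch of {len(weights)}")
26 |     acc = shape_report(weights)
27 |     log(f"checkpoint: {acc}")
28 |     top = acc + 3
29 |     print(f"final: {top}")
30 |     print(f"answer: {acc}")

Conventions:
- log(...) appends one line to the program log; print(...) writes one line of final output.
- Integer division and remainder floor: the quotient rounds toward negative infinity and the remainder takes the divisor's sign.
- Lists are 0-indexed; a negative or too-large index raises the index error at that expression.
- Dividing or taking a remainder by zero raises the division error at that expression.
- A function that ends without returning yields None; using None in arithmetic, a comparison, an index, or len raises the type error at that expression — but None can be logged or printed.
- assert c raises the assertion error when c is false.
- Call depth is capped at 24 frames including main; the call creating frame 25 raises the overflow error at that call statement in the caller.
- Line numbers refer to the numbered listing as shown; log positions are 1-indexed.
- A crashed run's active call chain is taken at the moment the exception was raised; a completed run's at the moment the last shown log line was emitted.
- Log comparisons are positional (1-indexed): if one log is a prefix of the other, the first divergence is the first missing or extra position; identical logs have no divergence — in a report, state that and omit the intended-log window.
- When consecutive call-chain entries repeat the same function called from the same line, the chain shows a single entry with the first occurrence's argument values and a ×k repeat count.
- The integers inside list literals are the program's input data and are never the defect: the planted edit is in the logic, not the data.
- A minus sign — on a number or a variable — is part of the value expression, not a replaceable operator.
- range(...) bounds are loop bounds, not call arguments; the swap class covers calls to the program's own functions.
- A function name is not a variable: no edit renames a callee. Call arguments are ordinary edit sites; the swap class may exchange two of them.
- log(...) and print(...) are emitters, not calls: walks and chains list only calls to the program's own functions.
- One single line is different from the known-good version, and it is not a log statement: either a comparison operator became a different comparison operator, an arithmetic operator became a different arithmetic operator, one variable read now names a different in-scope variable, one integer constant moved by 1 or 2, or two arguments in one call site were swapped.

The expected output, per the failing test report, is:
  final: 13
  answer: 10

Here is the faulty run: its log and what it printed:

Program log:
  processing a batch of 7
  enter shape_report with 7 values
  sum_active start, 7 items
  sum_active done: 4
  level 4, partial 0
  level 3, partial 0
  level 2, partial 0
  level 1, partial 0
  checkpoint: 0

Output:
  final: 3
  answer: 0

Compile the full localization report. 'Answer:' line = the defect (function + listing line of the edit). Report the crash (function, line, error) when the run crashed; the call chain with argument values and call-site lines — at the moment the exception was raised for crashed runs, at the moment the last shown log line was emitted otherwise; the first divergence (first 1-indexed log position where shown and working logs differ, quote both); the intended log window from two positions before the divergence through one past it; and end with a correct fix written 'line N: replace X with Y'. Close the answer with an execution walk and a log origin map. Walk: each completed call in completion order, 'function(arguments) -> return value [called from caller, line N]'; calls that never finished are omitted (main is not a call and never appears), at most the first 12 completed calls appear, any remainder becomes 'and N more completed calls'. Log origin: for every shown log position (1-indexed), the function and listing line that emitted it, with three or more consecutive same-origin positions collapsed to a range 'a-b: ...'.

Answer: the defect is in rate_window at line 5.
The tell: Log line 6 is where behavior first shows: 'level 3, partial 0' appears instead of 'level 3, partial 4'.
Call chain: main.
First divergence: position 6 — shown 'level 3, partial 0', intended 'level 3, partial 4'.
Intended log window:
  4: sum_active done: 4
  5: level 4, partial 0
  6: level 3, partial 4
  7: level 2, partial 7
Execution walk:
  sum_active([4, 4, 12, 6, 6, 6, 5]) -> 4  [called from shape_report, line 18]
  rate_window(0, 0) -> 0  [called from rate_window, line 5]
  rate_window(1, 0) -> 0  [called from rate_window, line 5]
  rate_window(2, 0) -> 0  [called from rate_window, line 5]
  rate_window(3, 0) -> 0  [called from rate_window, line 5]
  rate_window(4, 0) -> 0  [called from shape_report, line 20]
  shape_report([4, 4, 12, 6, 6, 6, 5]) -> 0  [called from main, line 26]
Log line origins:
  1: emitted by main (line 25)
  2: emitted by shape_report (line 17)
  3: emitted by sum_active (line 8)
  4: emitted by sum_active (line 13)
  5-8: emitted by rate_window (line 4)
  9: emitted by main (line 27)
A correct fix: line 5: replace `quota + quota` with `quota + rate`.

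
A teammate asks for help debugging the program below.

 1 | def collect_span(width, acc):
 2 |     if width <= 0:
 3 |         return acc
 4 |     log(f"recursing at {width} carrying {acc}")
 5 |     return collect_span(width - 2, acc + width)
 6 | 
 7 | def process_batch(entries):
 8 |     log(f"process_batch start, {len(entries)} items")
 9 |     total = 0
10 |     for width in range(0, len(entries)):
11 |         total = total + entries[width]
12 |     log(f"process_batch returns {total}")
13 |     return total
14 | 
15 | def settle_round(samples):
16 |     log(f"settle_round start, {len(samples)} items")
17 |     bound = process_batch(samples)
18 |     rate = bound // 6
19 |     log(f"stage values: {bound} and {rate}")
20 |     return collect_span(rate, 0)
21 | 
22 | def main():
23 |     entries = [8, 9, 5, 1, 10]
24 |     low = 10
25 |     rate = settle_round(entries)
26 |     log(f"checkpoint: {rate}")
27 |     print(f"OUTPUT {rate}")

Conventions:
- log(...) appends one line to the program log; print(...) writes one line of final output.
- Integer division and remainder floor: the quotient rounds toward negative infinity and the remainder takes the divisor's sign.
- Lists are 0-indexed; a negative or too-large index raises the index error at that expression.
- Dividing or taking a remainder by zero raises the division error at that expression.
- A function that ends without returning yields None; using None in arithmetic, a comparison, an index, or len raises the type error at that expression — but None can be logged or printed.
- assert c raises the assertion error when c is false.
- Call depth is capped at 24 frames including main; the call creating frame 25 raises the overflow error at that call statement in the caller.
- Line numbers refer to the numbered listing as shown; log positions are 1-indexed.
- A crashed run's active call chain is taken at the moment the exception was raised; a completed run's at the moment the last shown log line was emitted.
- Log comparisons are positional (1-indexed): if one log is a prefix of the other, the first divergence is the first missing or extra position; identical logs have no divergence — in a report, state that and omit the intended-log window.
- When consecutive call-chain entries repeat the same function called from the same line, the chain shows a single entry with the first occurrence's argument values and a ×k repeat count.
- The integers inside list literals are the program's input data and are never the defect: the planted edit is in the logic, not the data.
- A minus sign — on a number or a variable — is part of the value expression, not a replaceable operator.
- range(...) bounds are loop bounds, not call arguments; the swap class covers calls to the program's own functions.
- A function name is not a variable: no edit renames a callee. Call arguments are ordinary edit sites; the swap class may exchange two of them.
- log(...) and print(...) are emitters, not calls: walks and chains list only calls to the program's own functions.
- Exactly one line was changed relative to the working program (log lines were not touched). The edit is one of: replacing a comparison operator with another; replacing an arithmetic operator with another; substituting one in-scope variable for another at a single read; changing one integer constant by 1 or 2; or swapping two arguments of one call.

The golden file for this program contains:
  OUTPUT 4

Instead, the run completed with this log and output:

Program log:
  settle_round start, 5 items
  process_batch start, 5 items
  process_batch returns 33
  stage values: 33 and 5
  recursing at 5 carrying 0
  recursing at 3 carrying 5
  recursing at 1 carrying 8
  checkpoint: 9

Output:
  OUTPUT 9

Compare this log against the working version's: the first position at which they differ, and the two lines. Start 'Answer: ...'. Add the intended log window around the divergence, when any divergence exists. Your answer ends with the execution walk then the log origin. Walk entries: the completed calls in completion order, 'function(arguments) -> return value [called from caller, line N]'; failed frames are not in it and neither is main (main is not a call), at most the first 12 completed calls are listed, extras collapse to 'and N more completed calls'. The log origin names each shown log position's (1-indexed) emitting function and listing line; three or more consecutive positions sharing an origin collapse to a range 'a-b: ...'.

Answer: position 4 — the shown line 'stage values: 33 and 5' should read 'stage values: 33 and 3'.
Intended log window:
  2: process_batch start, 5 items
  3: process_batch returns 33
  4: stage values: 33 and 3
  5: recursing at 3 carrying 0
Execution walk:
  process_batch([8, 9, 5, 1, 10]) -> 33  [called from settle_round, line 17]
  collect_span(-1, 9) -> 9  [called from collect_span, line 5]
  collect_span(1, 8) -> 9  [called from collect_span, line 5]
  collect_span(3, 5) -> 9  [called from collect_span, line 5]
  collect_span(5, 0) -> 9  [called from settle_round, line 20]
  settle_round([8, 9, 5, 1, 10]) -> 9  [called from main, line 25]
Log origin:
  1: from settle_round, line 16
  2: from process_batch, line 8
  3: from process_batch, line 12
  4: from settle_round, line 19
  5-7: from collect_span, line 4
  8: from main, line 26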